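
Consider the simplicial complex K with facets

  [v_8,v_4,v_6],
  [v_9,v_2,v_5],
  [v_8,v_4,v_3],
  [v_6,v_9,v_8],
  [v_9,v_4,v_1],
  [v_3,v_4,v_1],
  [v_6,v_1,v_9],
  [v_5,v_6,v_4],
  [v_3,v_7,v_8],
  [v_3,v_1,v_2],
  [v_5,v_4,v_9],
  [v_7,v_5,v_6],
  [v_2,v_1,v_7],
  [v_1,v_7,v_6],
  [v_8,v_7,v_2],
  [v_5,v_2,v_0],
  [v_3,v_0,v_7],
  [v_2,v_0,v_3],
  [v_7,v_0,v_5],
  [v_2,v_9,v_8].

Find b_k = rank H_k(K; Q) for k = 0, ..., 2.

b_0 = 1, b_1 = 1, b_2 = 0.

Fix the vertex order v_0 < v_1 < v_2 < v_3 < v_4 < v_5 < v_6 < v_7 < v_8 < v_9 and write every simplex with vertices in increasing order. Then dim K = 2 and the simplices of K are:

  0-simplices (10): [v_0], [v_1], [v_2], [v_3], [v_4], [v_5], [v_6], [v_7], [v_8], [v_9]
  1-simplices (30): (30 of them)
  2-simplices (20): (20 of them)

Hence C_0 ≅ Z^10, C_1 ≅ Z^30, C_2 ≅ Z^20.

∂_1: C_1 → C_0 is given by ∂[p,q] = [q] − [p].
As a 10×30 matrix over Z this has rank 9, with invariant factors (1,1,1,1,1,1,1,1,1).

The boundary map ∂_2: C_2 → C_1 maps a triangle to the signed sum of its edges. For instance
  ∂[v_4,v_5,v_9] = [v_5,v_9] − [v_4,v_9] + [v_4,v_5],
  ∂[v_4,v_6,v_8] = [v_6,v_8] − [v_4,v_8] + [v_4,v_6].
This gives a 30×20 integer matrix of rank 20; reducing to Smith normal form yields diagonal entries (1,1,1,1,1,1,1,1,1,1,1,1,1,1,1,1,1,1,1,2).

From H_k ≅ ker(∂_k) / im(∂_{k+1}) we obtain:

  H_0: rank C_0 − rank ∂_1 = 10 − 9 = 1, and the invariant factors of ∂_1 are all 1, so H_0 = Z.
  H_1: rank ker ∂_1 − rank ∂_2 = (30 − 9) − 20 = 1, and ∂_2 has invariant factor 2 > 1, so H_1 = Z ⊕ Z/2.
  H_2: rank ker ∂_2 − rank ∂_3 = (20 − 20) − 0 = 0, and there is no ∂_3, so H_2 = 0.

As a check, the Euler characteristic is 10 − 30 + 20 = 0, which agrees with 1 − 1 + 0 = 0.

Hence the Betti numbers are b_0 = 1, b_1 = 1, b_2 = 0.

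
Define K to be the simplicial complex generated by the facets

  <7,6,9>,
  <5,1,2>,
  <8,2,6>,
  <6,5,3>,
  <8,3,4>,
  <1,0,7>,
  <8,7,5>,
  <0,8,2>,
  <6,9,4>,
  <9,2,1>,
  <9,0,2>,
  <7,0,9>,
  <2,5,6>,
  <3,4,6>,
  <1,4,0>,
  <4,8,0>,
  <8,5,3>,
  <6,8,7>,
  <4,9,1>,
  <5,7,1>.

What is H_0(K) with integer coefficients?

H_0 = Z.

Fix the vertex order 0 < 1 < 2 < 3 < 4 < 5 < 6 < 7 < 8 < 9 and write every simplex with vertices in increasing order. Then dim K = 2 and the simplices of K are:

  0-simplices (10): [0], [1], [2], [3], [4], [5], [6], [7], [8], [9]
  1-simplices (30): (30 of them)
  2-simplices (20): (20 of them)

Hence C_0 ≅ Z^10, C_1 ≅ Z^30, C_2 ≅ Z^20.

The boundary map ∂_1: C_1 → C_0 is given by ∂[p,q] = [q] − [p]. For instance
  ∂[3,8] = [8] − [3].
The resulting 10×30 matrix has rank 9, and its Smith normal form has invariant factors (1,1,1,1,1,1,1,1,1).

∂_2: C_2 → C_1 sends each 2-simplex [p,q,r] to [q,r] − [p,r] + [p,q]. For instance
  ∂[1,2,9] = [2,9] − [1,9] + [1,2],
  ∂[1,2,5] = [2,5] − [1,5] + [1,2].
This gives a 30×20 integer matrix of rank 20; reducing to Smith normal form yields diagonal entries (1,1,1,1,1,1,1,1,1,1,1,1,1,1,1,1,1,1,1,2).

Now H_k = ker ∂_k / im ∂_{k+1}, so:

  H_0: rank C_0 − rank ∂_1 = 10 − 9 = 1, and the invariant factors of ∂_1 are all 1, so H_0 = Z.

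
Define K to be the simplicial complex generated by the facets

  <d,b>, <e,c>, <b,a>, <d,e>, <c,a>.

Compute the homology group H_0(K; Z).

Order the vertices as a < b < c < d < e. Listing each simplex with vertices in this order, K has dimension 1 with simplices:

  0-simplices (5): a, b, c, d, e
  1-simplices (5): ab, ac, bd, ce, de

Hence C_0 ≅ Z^5, C_1 ≅ Z^5.

The boundary map ∂_1: C_1 → C_0 maps an edge to its endpoints' difference, ∂[p,q] = q − p.
This gives a 5×5 integer matrix of rank 4; reducing to Smith normal form yields diagonal entries (1,1,1,1).

Now H_k = ker ∂_k / im ∂_{k+1}, so:

  H_0: rank C_0 − rank ∂_1 = 5 − 4 = 1, and the invariant factors of ∂_1 are all 1, so H_0 ≅ Z.

H_0 ≅ Z.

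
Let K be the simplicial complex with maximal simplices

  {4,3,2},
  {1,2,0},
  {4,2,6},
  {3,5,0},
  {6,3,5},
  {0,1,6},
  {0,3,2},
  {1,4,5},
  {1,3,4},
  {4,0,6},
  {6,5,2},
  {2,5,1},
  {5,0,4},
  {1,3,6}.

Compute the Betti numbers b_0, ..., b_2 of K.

Take the total order 0 < 1 < 2 < 3 < 4 < 5 < 6 on the vertex set. Then K (dimension 2) consists of the simplices:

  0-simplices (7): [0], [1], [2], [3], [4], [5], [6]
  1-simplices (21): [0,1], [0,2], [0,3], [0,4], [0,5], [0,6], [1,2], [1,3], [1,4], [1,5], [1,6], [2,3], [2,4], [2,5], [2,6], [3,4], [3,5], [3,6], [4,5], [4,6], [5,6]
  2-simplices (14): [0,1,2], [0,1,6], [0,2,3], [0,3,5], [0,4,5], [0,4,6], [1,2,5], [1,3,4], [1,3,6], [1,4,5], [2,3,4], [2,4,6], [2,5,6], [3,5,6]

Hence C_0 ≅ Z^7, C_1 ≅ Z^21, C_2 ≅ Z^14.

The boundary map ∂_1: C_1 → C_0 maps an edge to its endpoints' difference, ∂[p,q] = q − p. For instance
  ∂[1,5] = [5] − [1].
As a 7×21 matrix over Z this has rank 6, with invariant factors (1,1,1,1,1,1).

Boundary ∂_2: C_2 → C_1 maps a triangle to the signed sum of its edges. For instance
  ∂[1,3,4] = [3,4] − [1,4] + [1,3],
  ∂[0,3,5] = [3,5] − [0,5] + [0,3].
The 21×14 boundary matrix has rank 13 and Smith normal form diag(1,1,1,1,1,1,1,1,1,1,1,1,1).

From H_k ≅ ker(∂_k) / im(∂_{k+1}) we obtain:

  H_0: rank C_0 − rank ∂_1 = 7 − 6 = 1, and the invariant factors of ∂_1 are all 1, so H_0 ≅ Z.
  H_1: rank ker ∂_1 − rank ∂_2 = (21 − 6) − 13 = 2, and the invariant factors of ∂_2 are all 1, so H_1 ≅ Z^2.
  H_2: rank ker ∂_2 − rank ∂_3 = (14 − 13) − 0 = 1, and there is no ∂_3, so H_2 ≅ Z.

Hence the Betti numbers are b_0 = 1, b_1 = 2, b_2 = 1.

b_0 = 1, b_1 = 2, b_2 = 1.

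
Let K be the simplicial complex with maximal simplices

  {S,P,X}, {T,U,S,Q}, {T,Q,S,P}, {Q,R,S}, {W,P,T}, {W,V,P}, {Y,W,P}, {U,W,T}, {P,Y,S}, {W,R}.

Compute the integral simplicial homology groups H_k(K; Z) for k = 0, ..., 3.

Take the total order P < Q < R < S < T < U < V < W < X < Y on the vertex set. Then K (dimension 3) consists of the simplices:

  0-simplices (10): P, Q, R, S, T, U, V, W, X, Y
  1-simplices (22): PQ, PS, PT, PV, PW, PX, PY, QR, QS, QT, QU, RS, RW, ST, SU, SX, SY, TU, TW, UW, VW, WY
  2-simplices (14): PQS, PQT, PST, PSX, PSY, PTW, PVW, PWY, QRS, QST, QSU, QTU, STU, TUW
  3-simplices (2): PQST, QSTU

giving chain groups C_0 ≅ Z^10, C_1 ≅ Z^22, C_2 ≅ Z^14, C_3 ≅ Z^2.

Boundary ∂_1: C_1 → C_0 is given by ∂[p,q] = [q] − [p]. For instance
  ∂PQ = Q − P.
As a 10×22 matrix over Z this has rank 9, with invariant factors (1,1,1,1,1,1,1,1,1).

∂_2: C_2 → C_1 acts by ∂[p,q,r] = [q,r] − [p,r] + [p,q]. For instance
  ∂QRS = RS − QS + QR,
  ∂QST = ST − QT + QS.
The 22×14 boundary matrix has rank 12 and Smith normal form diag(1,1,1,1,1,1,1,1,1,1,1,1).

Boundary ∂_3: C_3 → C_2 sends each 3-simplex σ to the alternating sum Σ_i (−1)^i (σ with its i-th vertex removed). For instance
  ∂PQST = QST − PST + PQT − PQS,
  ∂QSTU = STU − QTU + QSU − QST.
As a 14×2 matrix over Z this has rank 2, with invariant factors (1,1).

From H_k ≅ ker(∂_k) / im(∂_{k+1}) we obtain:

  H_0: rank C_0 − rank ∂_1 = 10 − 9 = 1, and the invariant factors of ∂_1 are all 1, so H_0 ≅ Z.
  H_1: rank ker ∂_1 − rank ∂_2 = (22 − 9) − 12 = 1, and the invariant factors of ∂_2 are all 1, so H_1 ≅ Z.
  H_2: rank ker ∂_2 − rank ∂_3 = (14 − 12) − 2 = 0, and the invariant factors of ∂_3 are all 1, so H_2 ≅ 0.
  H_3: rank ker ∂_3 − rank ∂_4 = (2 − 2) − 0 = 0, and there is no ∂_4, so H_3 ≅ 0.

H_0 = Z,  H_1 = Z,  H_2 = 0,  H_3 = 0.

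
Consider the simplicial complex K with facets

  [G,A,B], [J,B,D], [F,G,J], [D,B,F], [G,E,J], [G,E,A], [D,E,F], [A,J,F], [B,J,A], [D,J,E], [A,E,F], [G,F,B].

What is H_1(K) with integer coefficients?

We work with the vertex ordering A < B < D < E < F < G < J. The simplices of K, each written with vertices in increasing order, are:

  0-simplices (7): A, B, D, E, F, G, J
  1-simplices (18): AB, AE, AF, AG, AJ, BD, BF, BG, BJ, DE, DF, DJ, EF, EG, EJ, FG, FJ, GJ
  2-simplices (12): ABG, ABJ, AEF, AEG, AFJ, BDF, BDJ, BFG, DEF, DEJ, EGJ, FGJ

giving chain groups C_0 ≅ Z^7, C_1 ≅ Z^18, C_2 ≅ Z^12.

The boundary map ∂_1: C_1 → C_0 is given by ∂[p,q] = [q] − [p]. For instance
  ∂BJ = J − B.
As a 7×18 matrix over Z this has rank 6, with invariant factors (1,1,1,1,1,1).

Boundary ∂_2: C_2 → C_1 acts by ∂[p,q,r] = [q,r] − [p,r] + [p,q]. For instance
  ∂BDJ = DJ − BJ + BD,
  ∂DEF = EF − DF + DE.
The 18×12 boundary matrix has rank 12 and Smith normal form diag(1,1,1,1,1,1,1,1,1,1,1,2).

From H_k ≅ ker(∂_k) / im(∂_{k+1}) we obtain:

  H_1: rank ker ∂_1 − rank ∂_2 = (18 − 6) − 12 = 0, and ∂_2 has invariant factor 2 > 1, so H_1 ≅ Z/2Z.

(K is a triangulation of the real projective plane RP^2.)

H_1 ≅ Z/2Z.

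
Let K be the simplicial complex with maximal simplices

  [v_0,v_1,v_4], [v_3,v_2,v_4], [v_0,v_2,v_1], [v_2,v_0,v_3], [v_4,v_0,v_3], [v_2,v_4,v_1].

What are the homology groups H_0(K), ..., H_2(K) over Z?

We work with the vertex ordering v_0 < v_1 < v_2 < v_3 < v_4. The simplices of K, each written with vertices in increasing order, are:

  0-simplices (5): [v_0], [v_1], [v_2], [v_3], [v_4]
  1-simplices (9): [v_0,v_1], [v_0,v_2], [v_0,v_3], [v_0,v_4], [v_1,v_2], [v_1,v_4], [v_2,v_3], [v_2,v_4], [v_3,v_4]
  2-simplices (6): [v_0,v_1,v_2], [v_0,v_1,v_4], [v_0,v_2,v_3], [v_0,v_3,v_4], [v_1,v_2,v_4], [v_2,v_3,v_4]

Hence C_0 ≅ Z^5, C_1 ≅ Z^9, C_2 ≅ Z^6.

∂_1: C_1 → C_0 maps an edge to its endpoints' difference, ∂[p,q] = q − p. For instance
  ∂[v_0,v_3] = [v_3] − [v_0].
The 5×9 boundary matrix has rank 4 and Smith normal form diag(1,1,1,1).

Boundary ∂_2: C_2 → C_1 sends each 2-simplex [p,q,r] to [q,r] − [p,r] + [p,q]. For instance
  ∂[v_1,v_2,v_4] = [v_2,v_4] − [v_1,v_4] + [v_1,v_2],
  ∂[v_0,v_2,v_3] = [v_2,v_3] − [v_0,v_3] + [v_0,v_2].
This gives a 9×6 integer matrix of rank 5; reducing to Smith normal form yields diagonal entries (1,1,1,1,1).

Computing H_k = (kernel of ∂_k) / (image of ∂_{k+1}):

  H_0: rank C_0 − rank ∂_1 = 5 − 4 = 1, and the invariant factors of ∂_1 are all 1, so H_0 ≅ Z.
  H_1: rank ker ∂_1 − rank ∂_2 = (9 − 4) − 5 = 0, and the invariant factors of ∂_2 are all 1, so H_1 ≅ 0.
  H_2: rank ker ∂_2 − rank ∂_3 = (6 − 5) − 0 = 1, and there is no ∂_3, so H_2 ≅ Z.

As a check, the Euler characteristic is 5 − 9 + 6 = 2, which agrees with 1 − 0 + 1 = 2.

H_0 = Z,  H_1 = 0,  H_2 = Z.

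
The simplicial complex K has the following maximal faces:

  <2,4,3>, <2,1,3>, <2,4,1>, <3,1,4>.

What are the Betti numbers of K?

b_0 = 1, b_1 = 0, b_2 = 1.

Take the total order 1 < 2 < 3 < 4 on the vertex set. Then K (dimension 2) consists of the simplices:

  0-simplices (4): [1], [2], [3], [4]
  1-simplices (6): [1,2], [1,3], [1,4], [2,3], [2,4], [3,4]
  2-simplices (4): [1,2,3], [1,2,4], [1,3,4], [2,3,4]

so the chain groups are C_0 ≅ Z^4, C_1 ≅ Z^6, C_2 ≅ Z^4.

∂_1: C_1 → C_0 sends each edge [p,q] (with p < q) to q − p.
The resulting 4×6 matrix has rank 3, and its Smith normal form has invariant factors (1,1,1).

Boundary ∂_2: C_2 → C_1 acts by ∂[p,q,r] = [q,r] − [p,r] + [p,q]. For instance
  ∂[2,3,4] = [3,4] − [2,4] + [2,3],
  ∂[1,2,4] = [2,4] − [1,4] + [1,2].
The resulting 6×4 matrix has rank 3, and its Smith normal form has invariant factors (1,1,1).

Reading off H_k = ker ∂_k / im ∂_{k+1}:

  H_0: rank C_0 − rank ∂_1 = 4 − 3 = 1, and the invariant factors of ∂_1 are all 1, so H_0 ≅ Z.
  H_1: rank ker ∂_1 − rank ∂_2 = (6 − 3) − 3 = 0, and the invariant factors of ∂_2 are all 1, so H_1 ≅ 0.
  H_2: rank ker ∂_2 − rank ∂_3 = (4 − 3) − 0 = 1, and there is no ∂_3, so H_2 ≅ Z.

As a check, the Euler characteristic is 4 − 6 + 4 = 2, which agrees with 1 − 0 + 1 = 2.
(K is a triangulation of the 2-sphere S^2.)

Hence the Betti numbers are b_0 = 1, b_1 = 0, b_2 = 1.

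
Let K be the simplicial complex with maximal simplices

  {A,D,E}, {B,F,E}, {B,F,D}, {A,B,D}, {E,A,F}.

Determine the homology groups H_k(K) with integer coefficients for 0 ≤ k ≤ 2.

H_0 ≅ Z,  H_1 ≅ Z,  H_2 = 0.

Take the total order A < B < D < E < F on the vertex set. Then K (dimension 2) consists of the simplices:

  0-simplices (5): A, B, D, E, F
  1-simplices (10): AB, AD, AE, AF, BD, BE, BF, DE, DF, EF
  2-simplices (5): ABD, ADE, AEF, BDF, BEF

giving chain groups C_0 ≅ Z^5, C_1 ≅ Z^10, C_2 ≅ Z^5.

Boundary ∂_1: C_1 → C_0 is given by ∂[p,q] = [q] − [p]. For instance
  ∂AF = F − A.
This gives a 5×10 integer matrix of rank 4; reducing to Smith normal form yields diagonal entries (1,1,1,1).

The boundary map ∂_2: C_2 → C_1 acts by ∂[p,q,r] = [q,r] − [p,r] + [p,q]. For instance
  ∂AEF = EF − AF + AE,
  ∂ABD = BD − AD + AB.
The 10×5 boundary matrix has rank 5 and Smith normal form diag(1,1,1,1,1).

From H_k ≅ ker(∂_k) / im(∂_{k+1}) we obtain:

  H_0: rank C_0 − rank ∂_1 = 5 − 4 = 1, and the invariant factors of ∂_1 are all 1, so H_0 = Z.
  H_1: rank ker ∂_1 − rank ∂_2 = (10 − 4) − 5 = 1, and the invariant factors of ∂_2 are all 1, so H_1 = Z.
  H_2: rank ker ∂_2 − rank ∂_3 = (5 − 5) − 0 = 0, and there is no ∂_3, so H_2 = 0.

(K is a triangulation of the Möbius band.)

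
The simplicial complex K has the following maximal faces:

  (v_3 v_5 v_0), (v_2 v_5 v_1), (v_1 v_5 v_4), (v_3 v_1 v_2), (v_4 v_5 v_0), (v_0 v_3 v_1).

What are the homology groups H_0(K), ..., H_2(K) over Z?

H_0 ≅ Z,  H_1 ≅ Z,  H_2 = 0.

We work with the vertex ordering v_0 < v_1 < v_2 < v_3 < v_4 < v_5. The simplices of K, each written with vertices in increasing order, are:

  0-simplices (6): [v_0], [v_1], [v_2], [v_3], [v_4], [v_5]
  1-simplices (12): [v_0,v_1], [v_0,v_3], [v_0,v_4], [v_0,v_5], [v_1,v_2], [v_1,v_3], [v_1,v_4], [v_1,v_5], [v_2,v_3], [v_2,v_5], [v_3,v_5], [v_4,v_5]
  2-simplices (6): [v_0,v_1,v_3], [v_0,v_3,v_5], [v_0,v_4,v_5], [v_1,v_2,v_3], [v_1,v_2,v_5], [v_1,v_4,v_5]

so the chain groups are C_0 ≅ Z^6, C_1 ≅ Z^12, C_2 ≅ Z^6.

∂_1: C_1 → C_0 maps an edge to its endpoints' difference, ∂[p,q] = q − p.
The resulting 6×12 matrix has rank 5, and its Smith normal form has invariant factors (1,1,1,1,1).

Boundary ∂_2: C_2 → C_1 acts by ∂[p,q,r] = [q,r] − [p,r] + [p,q]. For instance
  ∂[v_0,v_4,v_5] = [v_4,v_5] − [v_0,v_5] + [v_0,v_4],
  ∂[v_1,v_2,v_3] = [v_2,v_3] − [v_1,v_3] + [v_1,v_2].
The 12×6 boundary matrix has rank 6 and Smith normal form diag(1,1,1,1,1,1).

Computing H_k = (kernel of ∂_k) / (image of ∂_{k+1}):

  H_0: rank C_0 − rank ∂_1 = 6 − 5 = 1, and the invariant factors of ∂_1 are all 1, so H_0 = Z.
  H_1: rank ker ∂_1 − rank ∂_2 = (12 − 5) − 6 = 1, and the invariant factors of ∂_2 are all 1, so H_1 = Z.
  H_2: rank ker ∂_2 − rank ∂_3 = (6 − 6) − 0 = 0, and there is no ∂_3, so H_2 = 0.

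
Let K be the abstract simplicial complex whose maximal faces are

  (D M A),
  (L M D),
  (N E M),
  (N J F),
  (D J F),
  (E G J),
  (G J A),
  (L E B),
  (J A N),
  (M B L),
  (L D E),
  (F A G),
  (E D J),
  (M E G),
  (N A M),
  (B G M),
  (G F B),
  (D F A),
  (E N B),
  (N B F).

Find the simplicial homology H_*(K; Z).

H_0 ≅ Z,  H_1 ≅ Z ⊕ Z/2,  H_2 = 0.

Fix the vertex order A < B < D < E < F < G < J < L < M < N and write every simplex with vertices in increasing order. Then dim K = 2 and the simplices of K are:

  0-simplices (10): A, B, D, E, F, G, J, L, M, N
  1-simplices (30): AD, AF, AG, AJ, AM, AN, BE, BF, BG, BL, BM, BN, DE, DF, DJ, DL, DM, EG, EJ, EL, EM, EN, FG, FJ, FN, GJ, GM, JN, LM, MN
  2-simplices (20): ADF, ADM, AFG, AGJ, AJN, AMN, BEL, BEN, BFG, BFN, BGM, BLM, DEJ, DEL, DFJ, DLM, EGJ, EGM, EMN, FJN

so the chain groups are C_0 ≅ Z^10, C_1 ≅ Z^30, C_2 ≅ Z^20.

Boundary ∂_1: C_1 → C_0 is given by ∂[p,q] = [q] − [p]. For instance
  ∂DJ = J − D.
The resulting 10×30 matrix has rank 9, and its Smith normal form has invariant factors (1,1,1,1,1,1,1,1,1).

∂_2: C_2 → C_1 acts by ∂[p,q,r] = [q,r] − [p,r] + [p,q]. For instance
  ∂ADM = DM − AM + AD,
  ∂DEL = EL − DL + DE.
This gives a 30×20 integer matrix of rank 20; reducing to Smith normal form yields diagonal entries (1,1,1,1,1,1,1,1,1,1,1,1,1,1,1,1,1,1,1,2).

From H_k ≅ ker(∂_k) / im(∂_{k+1}) we obtain:

  H_0: rank C_0 − rank ∂_1 = 10 − 9 = 1, and the invariant factors of ∂_1 are all 1, so H_0 = Z.
  H_1: rank ker ∂_1 − rank ∂_2 = (30 − 9) − 20 = 1, and ∂_2 has invariant factor 2 > 1, so H_1 = Z ⊕ Z/2.
  H_2: rank ker ∂_2 − rank ∂_3 = (20 − 20) − 0 = 0, and there is no ∂_3, so H_2 = 0.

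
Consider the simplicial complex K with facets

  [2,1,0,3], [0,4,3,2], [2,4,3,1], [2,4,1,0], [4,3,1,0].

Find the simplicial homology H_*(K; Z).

H_0 ≅ Z,  H_1 = 0,  H_2 = 0,  H_3 ≅ Z.

Fix the vertex order 0 < 1 < 2 < 3 < 4 and write every simplex with vertices in increasing order. Then dim K = 3 and the simplices of K are:

  0-simplices (5): [0], [1], [2], [3], [4]
  1-simplices (10): [0,1], [0,2], [0,3], [0,4], [1,2], [1,3], [1,4], [2,3], [2,4], [3,4]
  2-simplices (10): [0,1,2], [0,1,3], [0,1,4], [0,2,3], [0,2,4], [0,3,4], [1,2,3], [1,2,4], [1,3,4], [2,3,4]
  3-simplices (5): [0,1,2,3], [0,1,2,4], [0,1,3,4], [0,2,3,4], [1,2,3,4]

so the chain groups are C_0 ≅ Z^5, C_1 ≅ Z^10, C_2 ≅ Z^10, C_3 ≅ Z^5.

∂_1: C_1 → C_0 maps an edge to its endpoints' difference, ∂[p,q] = q − p. For instance
  ∂[0,2] = [2] − [0].
As a 5×10 matrix over Z this has rank 4, with invariant factors (1,1,1,1).

Boundary ∂_2: C_2 → C_1 maps a triangle to the signed sum of its edges. For instance
  ∂[2,3,4] = [3,4] − [2,4] + [2,3],
  ∂[1,2,3] = [2,3] − [1,3] + [1,2].
This gives a 10×10 integer matrix of rank 6; reducing to Smith normal form yields diagonal entries (1,1,1,1,1,1).

∂_3: C_3 → C_2 sends each 3-simplex σ to the alternating sum Σ_i (−1)^i (σ with its i-th vertex removed). For instance
  ∂[0,1,3,4] = [1,3,4] − [0,3,4] + [0,1,4] − [0,1,3],
  ∂[0,2,3,4] = [2,3,4] − [0,3,4] + [0,2,4] − [0,2,3].
This gives a 10×5 integer matrix of rank 4; reducing to Smith normal form yields diagonal entries (1,1,1,1).

Now H_k = ker ∂_k / im ∂_{k+1}, so:

  H_0: rank C_0 − rank ∂_1 = 5 − 4 = 1, and the invariant factors of ∂_1 are all 1, so H_0 ≅ Z.
  H_1: rank ker ∂_1 − rank ∂_2 = (10 − 4) − 6 = 0, and the invariant factors of ∂_2 are all 1, so H_1 ≅ 0.
  H_2: rank ker ∂_2 − rank ∂_3 = (10 − 6) − 4 = 0, and the invariant factors of ∂_3 are all 1, so H_2 ≅ 0.
  H_3: rank ker ∂_3 − rank ∂_4 = (5 − 4) − 0 = 1, and there is no ∂_4, so H_3 ≅ Z.

As a check, the Euler characteristic is 5 − 10 + 10 − 5 = 0, which agrees with 1 − 0 + 0 − 1 = 0.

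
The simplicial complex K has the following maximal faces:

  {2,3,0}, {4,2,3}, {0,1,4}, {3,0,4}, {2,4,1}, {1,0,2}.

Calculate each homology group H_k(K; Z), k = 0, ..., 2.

H_0 = Z,  H_1 = 0,  H_2 = Z.

Order the vertices as 0 < 1 < 2 < 3 < 4. Listing each simplex with vertices in this order, K has dimension 2 with simplices:

  0-simplices (5): [0], [1], [2], [3], [4]
  1-simplices (9): [0,1], [0,2], [0,3], [0,4], [1,2], [1,4], [2,3], [2,4], [3,4]
  2-simplices (6): [0,1,2], [0,1,4], [0,2,3], [0,3,4], [1,2,4], [2,3,4]

giving chain groups C_0 ≅ Z^5, C_1 ≅ Z^9, C_2 ≅ Z^6.

∂_1: C_1 → C_0 is given by ∂[p,q] = [q] − [p].
This gives a 5×9 integer matrix of rank 4; reducing to Smith normal form yields diagonal entries (1,1,1,1).

Boundary ∂_2: C_2 → C_1 acts by ∂[p,q,r] = [q,r] − [p,r] + [p,q]. For instance
  ∂[1,2,4] = [2,4] − [1,4] + [1,2],
  ∂[0,2,3] = [2,3] − [0,3] + [0,2].
As a 9×6 matrix over Z this has rank 5, with invariant factors (1,1,1,1,1).

Reading off H_k = ker ∂_k / im ∂_{k+1}:

  H_0: rank C_0 − rank ∂_1 = 5 − 4 = 1, and the invariant factors of ∂_1 are all 1, so H_0 ≅ Z.
  H_1: rank ker ∂_1 − rank ∂_2 = (9 − 4) − 5 = 0, and the invariant factors of ∂_2 are all 1, so H_1 ≅ 0.
  H_2: rank ker ∂_2 − rank ∂_3 = (6 − 5) − 0 = 1, and there is no ∂_3, so H_2 ≅ Z.

(K is a triangulation of the 2-sphere S^2.)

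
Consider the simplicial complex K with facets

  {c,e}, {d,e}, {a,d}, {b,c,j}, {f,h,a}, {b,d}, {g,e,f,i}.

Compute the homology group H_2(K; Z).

H_2 ≅ 0.

Order the vertices as a < b < c < d < e < f < g < h < i < j. Listing each simplex with vertices in this order, K has dimension 3 with simplices:

  0-simplices (10): a, b, c, d, e, f, g, h, i, j
  1-simplices (16): ad, af, ah, bc, bd, bj, ce, cj, de, ef, eg, ei, fg, fh, fi, gi
  2-simplices (6): afh, bcj, efg, efi, egi, fgi
  3-simplices (1): efgi

giving chain groups C_0 ≅ Z^10, C_1 ≅ Z^16, C_2 ≅ Z^6, C_3 ≅ Z^1.

The boundary map ∂_1: C_1 → C_0 sends each edge [p,q] (with p < q) to q − p.
As a 10×16 matrix over Z this has rank 9, with invariant factors (1,1,1,1,1,1,1,1,1).

∂_2: C_2 → C_1 acts by ∂[p,q,r] = [q,r] − [p,r] + [p,q]. For instance
  ∂afh = fh − ah + af,
  ∂efg = fg − eg + ef.
The 16×6 boundary matrix has rank 5 and Smith normal form diag(1,1,1,1,1).

The boundary map ∂_3: C_3 → C_2 sends each 3-simplex σ to the alternating sum Σ_i (−1)^i (σ with its i-th vertex removed). For instance
  ∂efgi = fgi − egi + efi − efg.
The resulting 6×1 matrix has rank 1, and its Smith normal form has invariant factors (1).

From H_k ≅ ker(∂_k) / im(∂_{k+1}) we obtain:

  H_2: rank ker ∂_2 − rank ∂_3 = (6 − 5) − 1 = 0, and the invariant factors of ∂_3 are all 1, so H_2 = 0.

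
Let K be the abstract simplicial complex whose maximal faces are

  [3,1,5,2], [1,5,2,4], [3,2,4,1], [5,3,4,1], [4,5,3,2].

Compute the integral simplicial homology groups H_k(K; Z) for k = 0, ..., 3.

H_0 = Z,  H_1 = 0,  H_2 = 0,  H_3 = Z.

Take the total order 1 < 2 < 3 < 4 < 5 on the vertex set. Then K (dimension 3) consists of the simplices:

  0-simplices (5): [1], [2], [3], [4], [5]
  1-simplices (10): [1,2], [1,3], [1,4], [1,5], [2,3], [2,4], [2,5], [3,4], [3,5], [4,5]
  2-simplices (10): [1,2,3], [1,2,4], [1,2,5], [1,3,4], [1,3,5], [1,4,5], [2,3,4], [2,3,5], [2,4,5], [3,4,5]
  3-simplices (5): [1,2,3,4], [1,2,3,5], [1,2,4,5], [1,3,4,5], [2,3,4,5]

giving chain groups C_0 ≅ Z^5, C_1 ≅ Z^10, C_2 ≅ Z^10, C_3 ≅ Z^5.

The boundary map ∂_1: C_1 → C_0 sends each edge [p,q] (with p < q) to q − p. For instance
  ∂[1,3] = [3] − [1].
The resulting 5×10 matrix has rank 4, and its Smith normal form has invariant factors (1,1,1,1).

Boundary ∂_2: C_2 → C_1 acts by ∂[p,q,r] = [q,r] − [p,r] + [p,q]. For instance
  ∂[2,3,5] = [3,5] − [2,5] + [2,3],
  ∂[2,4,5] = [4,5] − [2,5] + [2,4].
This gives a 10×10 integer matrix of rank 6; reducing to Smith normal form yields diagonal entries (1,1,1,1,1,1).

The boundary map ∂_3: C_3 → C_2 sends each 3-simplex σ to the alternating sum Σ_i (−1)^i (σ with its i-th vertex removed). For instance
  ∂[1,2,3,4] = [2,3,4] − [1,3,4] + [1,2,4] − [1,2,3],
  ∂[1,2,3,5] = [2,3,5] − [1,3,5] + [1,2,5] − [1,2,3].
As a 10×5 matrix over Z this has rank 4, with invariant factors (1,1,1,1).

Now H_k = ker ∂_k / im ∂_{k+1}, so:

  H_0: rank C_0 − rank ∂_1 = 5 − 4 = 1, and the invariant factors of ∂_1 are all 1, so H_0 = Z.
  H_1: rank ker ∂_1 − rank ∂_2 = (10 − 4) − 6 = 0, and the invariant factors of ∂_2 are all 1, so H_1 = 0.
  H_2: rank ker ∂_2 − rank ∂_3 = (10 − 6) − 4 = 0, and the invariant factors of ∂_3 are all 1, so H_2 = 0.
  H_3: rank ker ∂_3 − rank ∂_4 = (5 − 4) − 0 = 1, and there is no ∂_4, so H_3 = Z.

As a check, the Euler characteristic is 5 − 10 + 10 − 5 = 0, which agrees with 1 − 0 + 0 − 1 = 0.
(K is a triangulation of the 3-sphere S^3.)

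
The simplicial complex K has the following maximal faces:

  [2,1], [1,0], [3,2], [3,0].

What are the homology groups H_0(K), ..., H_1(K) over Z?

K has 4 vertices, 4 edges.
rank ∂_0 = 0, rank ∂_1 = 3 ⇒ b_0 = 4 − 0 − 3 = 1; all invariant factors of ∂_1 are 1 so no torsion. So H_0 = Z.
rank ∂_1 = 3, rank ∂_2 = 0 ⇒ b_1 = 4 − 3 − 0 = 1. So H_1 = Z.

H_0 = Z,  H_1 = Z.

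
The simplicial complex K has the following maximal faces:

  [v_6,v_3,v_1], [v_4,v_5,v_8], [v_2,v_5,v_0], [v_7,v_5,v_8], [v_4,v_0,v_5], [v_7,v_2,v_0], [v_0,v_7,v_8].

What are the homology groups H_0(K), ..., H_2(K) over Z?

H_0 ≅ Z^2,  H_1 ≅ Z,  H_2 = 0.

Order the vertices as v_0 < v_1 < v_2 < v_3 < v_4 < v_5 < v_6 < v_7 < v_8. Listing each simplex with vertices in this order, K has dimension 2 with simplices:

  0-simplices (9): [v_0], [v_1], [v_2], [v_3], [v_4], [v_5], [v_6], [v_7], [v_8]
  1-simplices (15): (15 of them)
  2-simplices (7): [v_0,v_2,v_5], [v_0,v_2,v_7], [v_0,v_4,v_5], [v_0,v_7,v_8], [v_1,v_3,v_6], [v_4,v_5,v_8], [v_5,v_7,v_8]

so the chain groups are C_0 ≅ Z^9, C_1 ≅ Z^15, C_2 ≅ Z^7.

The boundary map ∂_1: C_1 → C_0 sends each edge [p,q] (with p < q) to q − p.
The resulting 9×15 matrix has rank 7, and its Smith normal form has invariant factors (1,1,1,1,1,1,1).

The boundary map ∂_2: C_2 → C_1 sends each 2-simplex [p,q,r] to [q,r] − [p,r] + [p,q]. For instance
  ∂[v_1,v_3,v_6] = [v_3,v_6] − [v_1,v_6] + [v_1,v_3],
  ∂[v_4,v_5,v_8] = [v_5,v_8] − [v_4,v_8] + [v_4,v_5].
This gives a 15×7 integer matrix of rank 7; reducing to Smith normal form yields diagonal entries (1,1,1,1,1,1,1).

Now H_k = ker ∂_k / im ∂_{k+1}, so:

  H_0: rank C_0 − rank ∂_1 = 9 − 7 = 2, and the invariant factors of ∂_1 are all 1, so H_0 ≅ Z^2.
  H_1: rank ker ∂_1 − rank ∂_2 = (15 − 7) − 7 = 1, and the invariant factors of ∂_2 are all 1, so H_1 ≅ Z.
  H_2: rank ker ∂_2 − rank ∂_3 = (7 − 7) − 0 = 0, and there is no ∂_3, so H_2 ≅ 0.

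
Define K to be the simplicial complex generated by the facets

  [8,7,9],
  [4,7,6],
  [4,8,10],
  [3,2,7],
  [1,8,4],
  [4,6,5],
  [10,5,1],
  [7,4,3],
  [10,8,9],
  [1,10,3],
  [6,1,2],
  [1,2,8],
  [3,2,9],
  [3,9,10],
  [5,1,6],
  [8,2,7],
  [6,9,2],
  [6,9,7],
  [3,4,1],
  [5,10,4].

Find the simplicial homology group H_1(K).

Take the total order 1 < 2 < 3 < 4 < 5 < 6 < 7 < 8 < 9 < 10 on the vertex set. Then K (dimension 2) consists of the simplices:

  0-simplices (10): [1], [2], [3], [4], [5], [6], [7], [8], [9], [10]
  1-simplices (30): (30 of them)
  2-simplices (20): (20 of them)

Hence C_0 ≅ Z^10, C_1 ≅ Z^30, C_2 ≅ Z^20.

The boundary map ∂_1: C_1 → C_0 sends each edge [p,q] (with p < q) to q − p. For instance
  ∂[9,10] = [10] − [9].
The resulting 10×30 matrix has rank 9, and its Smith normal form has invariant factors (1,1,1,1,1,1,1,1,1).

∂_2: C_2 → C_1 sends each 2-simplex [p,q,r] to [q,r] − [p,r] + [p,q]. For instance
  ∂[1,2,6] = [2,6] − [1,6] + [1,2],
  ∂[6,7,9] = [7,9] − [6,9] + [6,7].
The resulting 30×20 matrix has rank 20, and its Smith normal form has invariant factors (1,1,1,1,1,1,1,1,1,1,1,1,1,1,1,1,1,1,1,2).

Computing H_k = (kernel of ∂_k) / (image of ∂_{k+1}):

  H_1: rank ker ∂_1 − rank ∂_2 = (30 − 9) − 20 = 1, and ∂_2 has invariant factor 2 > 1, so H_1 = Z ⊕ Z/2.

(K is a triangulation of the Klein bottle.)

H_1 ≅ Z ⊕ Z/2.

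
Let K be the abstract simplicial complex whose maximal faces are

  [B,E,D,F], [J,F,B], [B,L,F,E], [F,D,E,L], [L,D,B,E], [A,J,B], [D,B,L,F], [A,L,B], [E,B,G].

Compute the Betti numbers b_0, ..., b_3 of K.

b_0 = 1, b_1 = 0, b_2 = 0, b_3 = 1.

K has 8 vertices, 17 edges, 14 triangles, 5 3-simplices.
rank ∂_0 = 0, rank ∂_1 = 7 ⇒ b_0 = 8 − 0 − 7 = 1; all invariant factors of ∂_1 are 1 so no torsion. So H_0 ≅ Z.
rank ∂_1 = 7, rank ∂_2 = 10 ⇒ b_1 = 17 − 7 − 10 = 0; all invariant factors of ∂_2 are 1 so no torsion. So H_1 ≅ 0.
rank ∂_2 = 10, rank ∂_3 = 4 ⇒ b_2 = 14 − 10 − 4 = 0; all invariant factors of ∂_3 are 1 so no torsion. So H_2 ≅ 0.
rank ∂_3 = 4, rank ∂_4 = 0 ⇒ b_3 = 5 − 4 − 0 = 1. So H_3 ≅ Z.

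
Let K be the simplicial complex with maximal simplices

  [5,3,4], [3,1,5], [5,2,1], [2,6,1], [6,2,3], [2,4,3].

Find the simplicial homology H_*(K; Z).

Fix the vertex order 1 < 2 < 3 < 4 < 5 < 6 and write every simplex with vertices in increasing order. Then dim K = 2 and the simplices of K are:

  0-simplices (6): [1], [2], [3], [4], [5], [6]
  1-simplices (12): [1,2], [1,3], [1,5], [1,6], [2,3], [2,4], [2,5], [2,6], [3,4], [3,5], [3,6], [4,5]
  2-simplices (6): [1,2,5], [1,2,6], [1,3,5], [2,3,4], [2,3,6], [3,4,5]

so the chain groups are C_0 ≅ Z^6, C_1 ≅ Z^12, C_2 ≅ Z^6.

The boundary map ∂_1: C_1 → C_0 is given by ∂[p,q] = [q] − [p].
This gives a 6×12 integer matrix of rank 5; reducing to Smith normal form yields diagonal entries (1,1,1,1,1).

∂_2: C_2 → C_1 acts by ∂[p,q,r] = [q,r] − [p,r] + [p,q]. For instance
  ∂[1,3,5] = [3,5] − [1,5] + [1,3],
  ∂[1,2,6] = [2,6] − [1,6] + [1,2].
The resulting 12×6 matrix has rank 6, and its Smith normal form has invariant factors (1,1,1,1,1,1).

From H_k ≅ ker(∂_k) / im(∂_{k+1}) we obtain:

  H_0: rank C_0 − rank ∂_1 = 6 − 5 = 1, and the invariant factors of ∂_1 are all 1, so H_0 ≅ Z.
  H_1: rank ker ∂_1 − rank ∂_2 = (12 − 5) − 6 = 1, and the invariant factors of ∂_2 are all 1, so H_1 ≅ Z.
  H_2: rank ker ∂_2 − rank ∂_3 = (6 − 6) − 0 = 0, and there is no ∂_3, so H_2 ≅ 0.

As a check, the Euler characteristic is 6 − 12 + 6 = 0, which agrees with 1 − 1 + 0 = 0.

H_0 ≅ Z,  H_1 ≅ Z,  H_2 = 0.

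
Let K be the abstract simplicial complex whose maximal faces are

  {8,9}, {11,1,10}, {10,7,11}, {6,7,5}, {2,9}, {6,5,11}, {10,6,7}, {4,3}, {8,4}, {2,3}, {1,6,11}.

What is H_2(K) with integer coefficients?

We work with the vertex ordering 1 < 2 < 3 < 4 < 5 < 6 < 7 < 8 < 9 < 10 < 11. The simplices of K, each written with vertices in increasing order, are:

  0-simplices (11): [1], [2], [3], [4], [5], [6], [7], [8], [9], [10], [11]
  1-simplices (17): [1,6], [1,10], [1,11], [2,3], [2,9], [3,4], [4,8], [5,6], [5,7], [5,11], [6,7], [6,10], [6,11], [7,10], [7,11], [8,9], [10,11]
  2-simplices (6): [1,6,11], [1,10,11], [5,6,7], [5,6,11], [6,7,10], [7,10,11]

Hence C_0 ≅ Z^11, C_1 ≅ Z^17, C_2 ≅ Z^6.

∂_1: C_1 → C_0 maps an edge to its endpoints' difference, ∂[p,q] = q − p. For instance
  ∂[1,10] = [10] − [1].
The 11×17 boundary matrix has rank 9 and Smith normal form diag(1,1,1,1,1,1,1,1,1).

∂_2: C_2 → C_1 acts by ∂[p,q,r] = [q,r] − [p,r] + [p,q]. For instance
  ∂[1,6,11] = [6,11] − [1,11] + [1,6],
  ∂[5,6,11] = [6,11] − [5,11] + [5,6].
This gives a 17×6 integer matrix of rank 6; reducing to Smith normal form yields diagonal entries (1,1,1,1,1,1).

Now H_k = ker ∂_k / im ∂_{k+1}, so:

  H_2: rank ker ∂_2 − rank ∂_3 = (6 − 6) − 0 = 0, and there is no ∂_3, so H_2 ≅ 0.

(K is a triangulation of the disjoint union of the circle S^1 and the cylinder S^1 x I.)

H_2 = 0.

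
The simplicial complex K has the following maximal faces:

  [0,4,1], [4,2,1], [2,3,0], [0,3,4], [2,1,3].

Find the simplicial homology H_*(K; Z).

H_0 = Z,  H_1 = Z,  H_2 = 0.

K has 5 vertices, 10 edges, 5 triangles.
rank ∂_0 = 0, rank ∂_1 = 4 ⇒ b_0 = 5 − 0 − 4 = 1; all invariant factors of ∂_1 are 1 so no torsion. So H_0 = Z.
rank ∂_1 = 4, rank ∂_2 = 5 ⇒ b_1 = 10 − 4 − 5 = 1; all invariant factors of ∂_2 are 1 so no torsion. So H_1 = Z.
rank ∂_2 = 5, rank ∂_3 = 0 ⇒ b_2 = 5 − 5 − 0 = 0. So H_2 = 0.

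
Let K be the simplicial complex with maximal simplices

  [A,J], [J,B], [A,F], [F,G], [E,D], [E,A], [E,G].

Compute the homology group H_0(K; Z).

Order the vertices as A < B < D < E < F < G < J. Listing each simplex with vertices in this order, K has dimension 1 with simplices:

  0-simplices (7): A, B, D, E, F, G, J
  1-simplices (7): AE, AF, AJ, BJ, DE, EG, FG

giving chain groups C_0 ≅ Z^7, C_1 ≅ Z^7.

Boundary ∂_1: C_1 → C_0 maps an edge to its endpoints' difference, ∂[p,q] = q − p. For instance
  ∂FG = G − F.
This gives a 7×7 integer matrix of rank 6; reducing to Smith normal form yields diagonal entries (1,1,1,1,1,1).

Computing H_k = (kernel of ∂_k) / (image of ∂_{k+1}):

  H_0: rank C_0 − rank ∂_1 = 7 − 6 = 1, and the invariant factors of ∂_1 are all 1, so H_0 = Z.

H_0 ≅ Z.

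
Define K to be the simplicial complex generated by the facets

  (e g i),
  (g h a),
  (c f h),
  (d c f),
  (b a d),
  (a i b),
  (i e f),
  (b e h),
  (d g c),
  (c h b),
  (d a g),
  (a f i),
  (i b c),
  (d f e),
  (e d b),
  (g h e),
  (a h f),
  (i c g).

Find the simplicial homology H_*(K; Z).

H_0 = Z,  H_1 = Z^2,  H_2 = Z.

Fix the vertex order a < b < c < d < e < f < g < h < i and write every simplex with vertices in increasing order. Then dim K = 2 and the simplices of K are:

  0-simplices (9): a, b, c, d, e, f, g, h, i
  1-simplices (27): ab, ad, af, ag, ah, ai, bc, bd, be, bh, bi, cd, cf, cg, ch, ci, de, df, dg, ef, eg, eh, ei, fh, fi, gh, gi
  2-simplices (18): abd, abi, adg, afh, afi, agh, bch, bci, bde, beh, cdf, cdg, cfh, cgi, def, efi, egh, egi

Hence C_0 ≅ Z^9, C_1 ≅ Z^27, C_2 ≅ Z^18.

The boundary map ∂_1: C_1 → C_0 is given by ∂[p,q] = [q] − [p].
The resulting 9×27 matrix has rank 8, and its Smith normal form has invariant factors (1,1,1,1,1,1,1,1).

Boundary ∂_2: C_2 → C_1 sends each 2-simplex [p,q,r] to [q,r] − [p,r] + [p,q]. For instance
  ∂abi = bi − ai + ab,
  ∂agh = gh − ah + ag.
The 27×18 boundary matrix has rank 17 and Smith normal form diag(1,1,1,1,1,1,1,1,1,1,1,1,1,1,1,1,1).

Now H_k = ker ∂_k / im ∂_{k+1}, so:

  H_0: rank C_0 − rank ∂_1 = 9 − 8 = 1, and the invariant factors of ∂_1 are all 1, so H_0 = Z.
  H_1: rank ker ∂_1 − rank ∂_2 = (27 − 8) − 17 = 2, and the invariant factors of ∂_2 are all 1, so H_1 = Z^2.
  H_2: rank ker ∂_2 − rank ∂_3 = (18 − 17) − 0 = 1, and there is no ∂_3, so H_2 = Z.

As a check, the Euler characteristic is 9 − 27 + 18 = 0, which agrees with 1 − 2 + 1 = 0.
(K is a triangulation of the torus T^2.)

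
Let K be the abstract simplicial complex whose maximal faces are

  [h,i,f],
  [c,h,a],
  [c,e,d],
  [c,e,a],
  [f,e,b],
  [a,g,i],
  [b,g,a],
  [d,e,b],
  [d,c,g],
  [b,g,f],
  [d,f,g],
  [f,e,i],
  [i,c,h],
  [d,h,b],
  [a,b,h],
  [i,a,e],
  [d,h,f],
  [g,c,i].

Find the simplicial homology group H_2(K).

Order the vertices as a < b < c < d < e < f < g < h < i. Listing each simplex with vertices in this order, K has dimension 2 with simplices:

  0-simplices (9): a, b, c, d, e, f, g, h, i
  1-simplices (27): ab, ac, ae, ag, ah, ai, bd, be, bf, bg, bh, cd, ce, cg, ch, ci, de, df, dg, dh, ef, ei, fg, fh, fi, gi, hi
  2-simplices (18): abg, abh, ace, ach, aei, agi, bde, bdh, bef, bfg, cde, cdg, cgi, chi, dfg, dfh, efi, fhi

so the chain groups are C_0 ≅ Z^9, C_1 ≅ Z^27, C_2 ≅ Z^18.

∂_1: C_1 → C_0 is given by ∂[p,q] = [q] − [p]. For instance
  ∂be = e − b.
As a 9×27 matrix over Z this has rank 8, with invariant factors (1,1,1,1,1,1,1,1).

∂_2: C_2 → C_1 acts by ∂[p,q,r] = [q,r] − [p,r] + [p,q]. For instance
  ∂dfg = fg − dg + df,
  ∂bde = de − be + bd.
The 27×18 boundary matrix has rank 18 and Smith normal form diag(1,1,1,1,1,1,1,1,1,1,1,1,1,1,1,1,1,2).

Reading off H_k = ker ∂_k / im ∂_{k+1}:

  H_2: rank ker ∂_2 − rank ∂_3 = (18 − 18) − 0 = 0, and there is no ∂_3, so H_2 ≅ 0.

H_2 ≅ 0.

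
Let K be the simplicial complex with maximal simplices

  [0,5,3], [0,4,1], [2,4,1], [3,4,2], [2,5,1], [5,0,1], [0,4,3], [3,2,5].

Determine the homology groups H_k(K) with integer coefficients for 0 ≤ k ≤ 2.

Order the vertices as 0 < 1 < 2 < 3 < 4 < 5. Listing each simplex with vertices in this order, K has dimension 2 with simplices:

  0-simplices (6): [0], [1], [2], [3], [4], [5]
  1-simplices (12): [0,1], [0,3], [0,4], [0,5], [1,2], [1,4], [1,5], [2,3], [2,4], [2,5], [3,4], [3,5]
  2-simplices (8): [0,1,4], [0,1,5], [0,3,4], [0,3,5], [1,2,4], [1,2,5], [2,3,4], [2,3,5]

giving chain groups C_0 ≅ Z^6, C_1 ≅ Z^12, C_2 ≅ Z^8.

Boundary ∂_1: C_1 → C_0 sends each edge [p,q] (with p < q) to q − p.
This gives a 6×12 integer matrix of rank 5; reducing to Smith normal form yields diagonal entries (1,1,1,1,1).

∂_2: C_2 → C_1 sends each 2-simplex [p,q,r] to [q,r] − [p,r] + [p,q]. For instance
  ∂[1,2,4] = [2,4] − [1,4] + [1,2],
  ∂[2,3,5] = [3,5] − [2,5] + [2,3].
The resulting 12×8 matrix has rank 7, and its Smith normal form has invariant factors (1,1,1,1,1,1,1).

Now H_k = ker ∂_k / im ∂_{k+1}, so:

  H_0: rank C_0 − rank ∂_1 = 6 − 5 = 1, and the invariant factors of ∂_1 are all 1, so H_0 = Z.
  H_1: rank ker ∂_1 − rank ∂_2 = (12 − 5) − 7 = 0, and the invariant factors of ∂_2 are all 1, so H_1 = 0.
  H_2: rank ker ∂_2 − rank ∂_3 = (8 − 7) − 0 = 1, and there is no ∂_3, so H_2 = Z.

H_0 ≅ Z,  H_1 = 0,  H_2 ≅ Z.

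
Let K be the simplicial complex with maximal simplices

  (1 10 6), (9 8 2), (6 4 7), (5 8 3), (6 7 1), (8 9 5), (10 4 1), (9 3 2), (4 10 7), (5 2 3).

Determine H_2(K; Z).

K has 10 vertices, 20 edges, 10 triangles.
rank ∂_2 = 10, rank ∂_3 = 0 ⇒ b_2 = 10 − 10 − 0 = 0. So H_2 = 0.

H_2 ≅ 0.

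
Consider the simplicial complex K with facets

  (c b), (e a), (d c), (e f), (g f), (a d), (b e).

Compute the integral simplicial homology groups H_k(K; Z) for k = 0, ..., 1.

H_0 ≅ Z,  H_1 ≅ Z.

We work with the vertex ordering a < b < c < d < e < f < g. The simplices of K, each written with vertices in increasing order, are:

  0-simplices (7): a, b, c, d, e, f, g
  1-simplices (7): ad, ae, bc, be, cd, ef, fg

so the chain groups are C_0 ≅ Z^7, C_1 ≅ Z^7.

∂_1: C_1 → C_0 maps an edge to its endpoints' difference, ∂[p,q] = q − p. For instance
  ∂ad = d − a.
The resulting 7×7 matrix has rank 6, and its Smith normal form has invariant factors (1,1,1,1,1,1).

From H_k ≅ ker(∂_k) / im(∂_{k+1}) we obtain:

  H_0: rank C_0 − rank ∂_1 = 7 − 6 = 1, and the invariant factors of ∂_1 are all 1, so H_0 ≅ Z.
  H_1: rank ker ∂_1 − rank ∂_2 = (7 − 6) − 0 = 1, and there is no ∂_2, so H_1 ≅ Z.

As a check, the Euler characteristic is 7 − 7 = 0, which agrees with 1 − 1 = 0.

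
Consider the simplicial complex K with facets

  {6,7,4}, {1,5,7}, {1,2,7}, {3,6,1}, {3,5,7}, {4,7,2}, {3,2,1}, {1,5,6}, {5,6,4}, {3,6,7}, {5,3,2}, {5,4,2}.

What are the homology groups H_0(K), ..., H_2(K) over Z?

H_0 = Z,  H_1 = Z/2,  H_2 = 0.

Take the total order 1 < 2 < 3 < 4 < 5 < 6 < 7 on the vertex set. Then K (dimension 2) consists of the simplices:

  0-simplices (7): [1], [2], [3], [4], [5], [6], [7]
  1-simplices (18): [1,2], [1,3], [1,5], [1,6], [1,7], [2,3], [2,4], [2,5], [2,7], [3,5], [3,6], [3,7], [4,5], [4,6], [4,7], [5,6], [5,7], [6,7]
  2-simplices (12): [1,2,3], [1,2,7], [1,3,6], [1,5,6], [1,5,7], [2,3,5], [2,4,5], [2,4,7], [3,5,7], [3,6,7], [4,5,6], [4,6,7]

Hence C_0 ≅ Z^7, C_1 ≅ Z^18, C_2 ≅ Z^12.

Boundary ∂_1: C_1 → C_0 maps an edge to its endpoints' difference, ∂[p,q] = q − p. For instance
  ∂[5,6] = [6] − [5].
As a 7×18 matrix over Z this has rank 6, with invariant factors (1,1,1,1,1,1).

Boundary ∂_2: C_2 → C_1 maps a triangle to the signed sum of its edges. For instance
  ∂[4,5,6] = [5,6] − [4,6] + [4,5],
  ∂[3,6,7] = [6,7] − [3,7] + [3,6].
This gives a 18×12 integer matrix of rank 12; reducing to Smith normal form yields diagonal entries (1,1,1,1,1,1,1,1,1,1,1,2).

Now H_k = ker ∂_k / im ∂_{k+1}, so:

  H_0: rank C_0 − rank ∂_1 = 7 − 6 = 1, and the invariant factors of ∂_1 are all 1, so H_0 = Z.
  H_1: rank ker ∂_1 − rank ∂_2 = (18 − 6) − 12 = 0, and ∂_2 has invariant factor 2 > 1, so H_1 = Z/2.
  H_2: rank ker ∂_2 − rank ∂_3 = (12 − 12) − 0 = 0, and there is no ∂_3, so H_2 = 0.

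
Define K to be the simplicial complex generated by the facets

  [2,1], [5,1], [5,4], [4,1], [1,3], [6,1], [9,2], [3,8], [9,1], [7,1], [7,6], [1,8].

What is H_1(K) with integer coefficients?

K has 9 vertices, 12 edges.
rank ∂_1 = 8, rank ∂_2 = 0 ⇒ b_1 = 12 − 8 − 0 = 4. So H_1 ≅ Z^4.

H_1 = Z^4.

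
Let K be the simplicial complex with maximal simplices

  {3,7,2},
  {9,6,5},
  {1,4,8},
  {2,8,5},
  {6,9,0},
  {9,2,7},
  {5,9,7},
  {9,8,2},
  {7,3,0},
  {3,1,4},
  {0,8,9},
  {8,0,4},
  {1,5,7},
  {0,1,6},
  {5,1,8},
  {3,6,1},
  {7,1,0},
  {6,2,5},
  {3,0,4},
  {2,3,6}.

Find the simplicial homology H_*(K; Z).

Order the vertices as 0 < 1 < 2 < 3 < 4 < 5 < 6 < 7 < 8 < 9. Listing each simplex with vertices in this order, K has dimension 2 with simplices:

  0-simplices (10): [0], [1], [2], [3], [4], [5], [6], [7], [8], [9]
  1-simplices (30): (30 of them)
  2-simplices (20): (20 of them)

giving chain groups C_0 ≅ Z^10, C_1 ≅ Z^30, C_2 ≅ Z^20.

∂_1: C_1 → C_0 sends each edge [p,q] (with p < q) to q − p. For instance
  ∂[5,9] = [9] − [5].
The 10×30 boundary matrix has rank 9 and Smith normal form diag(1,1,1,1,1,1,1,1,1).

∂_2: C_2 → C_1 acts by ∂[p,q,r] = [q,r] − [p,r] + [p,q]. For instance
  ∂[2,7,9] = [7,9] − [2,9] + [2,7],
  ∂[0,4,8] = [4,8] − [0,8] + [0,4].
The resulting 30×20 matrix has rank 20, and its Smith normal form has invariant factors (1,1,1,1,1,1,1,1,1,1,1,1,1,1,1,1,1,1,1,2).

Reading off H_k = ker ∂_k / im ∂_{k+1}:

  H_0: rank C_0 − rank ∂_1 = 10 − 9 = 1, and the invariant factors of ∂_1 are all 1, so H_0 ≅ Z.
  H_1: rank ker ∂_1 − rank ∂_2 = (30 − 9) − 20 = 1, and ∂_2 has invariant factor 2 > 1, so H_1 ≅ Z ⊕ Z/2Z.
  H_2: rank ker ∂_2 − rank ∂_3 = (20 − 20) − 0 = 0, and there is no ∂_3, so H_2 ≅ 0.

As a check, the Euler characteristic is 10 − 30 + 20 = 0, which agrees with 1 − 1 + 0 = 0.
(K is a triangulation of the Klein bottle.)

H_0 = Z,  H_1 = Z ⊕ Z/2Z,  H_2 = 0.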